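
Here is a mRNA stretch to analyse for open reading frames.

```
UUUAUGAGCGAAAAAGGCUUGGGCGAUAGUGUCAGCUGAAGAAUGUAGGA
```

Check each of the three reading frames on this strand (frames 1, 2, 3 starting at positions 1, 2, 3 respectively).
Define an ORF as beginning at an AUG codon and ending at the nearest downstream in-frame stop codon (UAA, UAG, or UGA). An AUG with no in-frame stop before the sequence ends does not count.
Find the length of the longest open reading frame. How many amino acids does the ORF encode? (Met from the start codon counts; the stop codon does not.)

Frame 1: UUU AUG AGC GAA AAA GGC UUG GGC GAU AGU GUC AGC UGA AGA AUG UAG — AUG at 4, stop UGA at 37 → 36 nt; AUG at 43, stop UAG at 46 → 6 nt.
Frame 2: UUA UGA GCG AAA AAG GCU UGG GCG AUA GUG UCA GCU GAA GAA UGU AGG — no AUG→stop ORF.
Frame 3: UAU GAG CGA AAA AGG CUU GGG CGA UAG UGU CAG CUG AAG AAU GUA GGA — no AUG→stop ORF.
Longest: frame 1, positions 4–39, 36 nt = 12 codons = 11 aa. → 11 amino acids.

11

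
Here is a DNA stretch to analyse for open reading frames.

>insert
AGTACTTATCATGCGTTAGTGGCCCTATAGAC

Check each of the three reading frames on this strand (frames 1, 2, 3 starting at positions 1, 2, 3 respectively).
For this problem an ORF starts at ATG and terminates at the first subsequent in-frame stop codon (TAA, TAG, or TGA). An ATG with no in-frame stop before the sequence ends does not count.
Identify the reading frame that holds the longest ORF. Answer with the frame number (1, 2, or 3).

Frame 1: AGT ACT TAT CAT GCG TTA GTG GCC CTA TAG — no ATG→stop ORF.
Frame 2: GTA CTT ATC ATG CGT TAG TGG CCC TAT AGA — ATG at 11, stop TAG at 17 → 9 nt.
Frame 3: TAC TTA TCA TGC GTT AGT GGC CCT ATA GAC — no ATG→stop ORF.
Longest ORF is 9 nt in frame 2 (positions 11–19).

2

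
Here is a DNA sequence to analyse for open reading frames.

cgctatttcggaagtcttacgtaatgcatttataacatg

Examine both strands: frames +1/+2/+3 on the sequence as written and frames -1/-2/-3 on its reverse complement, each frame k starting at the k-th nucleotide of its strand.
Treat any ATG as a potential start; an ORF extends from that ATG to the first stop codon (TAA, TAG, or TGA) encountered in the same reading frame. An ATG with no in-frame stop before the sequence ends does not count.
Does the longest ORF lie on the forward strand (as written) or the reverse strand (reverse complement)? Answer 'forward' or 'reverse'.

Reverse complement (5'→3'): CATGTTATAAATGCATTACGTAAGACTTCCGAAATAGCG
Frame +1: CGC TAT TTC GGA AGT CTT ACG TAA TGC ATT TAT AAC ATG — no ATG→stop ORF.
Frame +2: GCT ATT TCG GAA GTC TTA CGT AAT GCA TTT ATA ACA — no ATG→stop ORF.
Frame +3: CTA TTT CGG AAG TCT TAC GTA ATG CAT TTA TAA CAT — ATG at 24, stop TAA at 33 → 12 nt.
Frame -1: CAT GTT ATA AAT GCA TTA CGT AAG ACT TCC GAA ATA GCG — no ATG→stop ORF.
Frame -2: ATG TTA TAA ATG CAT TAC GTA AGA CTT CCG AAA TAG — ATG at 2, stop TAA at 8 → 9 nt; ATG at 11, stop TAG at 35 → 27 nt.
Frame -3: TGT TAT AAA TGC ATT ACG TAA GAC TTC CGA AAT AGC — no ATG→stop ORF.
Forward-strand max 12 nt; reverse-strand max 27 nt. The reverse strand has the longer ORF.

reverse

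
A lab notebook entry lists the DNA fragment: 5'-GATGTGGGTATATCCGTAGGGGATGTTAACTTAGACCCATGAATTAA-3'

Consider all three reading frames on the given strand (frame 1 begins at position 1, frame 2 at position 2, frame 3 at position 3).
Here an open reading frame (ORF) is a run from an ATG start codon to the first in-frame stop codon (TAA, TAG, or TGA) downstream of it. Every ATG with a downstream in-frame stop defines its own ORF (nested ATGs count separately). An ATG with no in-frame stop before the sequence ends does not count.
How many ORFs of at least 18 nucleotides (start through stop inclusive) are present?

1

Frame 1: GAT GTG GGT ATA TCC GTA GGG GAT GTT AAC TTA GAC CCA TGA ATT — no ATG→stop ORF.
Frame 2: ATG TGG GTA TAT CCG TAG GGG ATG TTA ACT TAG ACC CAT GAA TTA — ATG at 2, stop TAG at 17 → 18 nt; ATG at 23, stop TAG at 32 → 12 nt.
Frame 3: TGT GGG TAT ATC CGT AGG GGA TGT TAA CTT AGA CCC ATG AAT TAA — ATG at 39, stop TAA at 45 → 9 nt.
ORFs ≥ 18 nucleotides: frame 2 2–19 (18 nucleotides). Count = 1.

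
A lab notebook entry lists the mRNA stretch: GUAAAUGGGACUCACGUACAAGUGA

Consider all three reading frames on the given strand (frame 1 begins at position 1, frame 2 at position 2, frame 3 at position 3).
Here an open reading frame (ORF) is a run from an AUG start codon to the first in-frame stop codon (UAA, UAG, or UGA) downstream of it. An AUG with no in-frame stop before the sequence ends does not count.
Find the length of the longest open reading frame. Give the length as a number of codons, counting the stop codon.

Frame 1: GUA AAU GGG ACU CAC GUA CAA GUG — no AUG→stop ORF.
Frame 2: UAA AUG GGA CUC ACG UAC AAG UGA — AUG at 5, stop UGA at 23 → 21 nt.
Frame 3: AAA UGG GAC UCA CGU ACA AGU — no AUG→stop ORF.
Longest: frame 2, positions 5–25, 21 nt = 7 codons = 6 aa. → 7 codons.

7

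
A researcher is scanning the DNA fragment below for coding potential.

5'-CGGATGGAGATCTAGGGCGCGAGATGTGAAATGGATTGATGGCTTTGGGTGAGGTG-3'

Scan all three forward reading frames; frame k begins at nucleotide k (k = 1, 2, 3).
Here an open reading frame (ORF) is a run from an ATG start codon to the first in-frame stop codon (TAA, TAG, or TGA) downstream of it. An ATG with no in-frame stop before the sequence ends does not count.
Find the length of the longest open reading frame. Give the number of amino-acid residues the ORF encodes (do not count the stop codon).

3

Frame 1: CGG ATG GAG ATC TAG GGC GCG AGA TGT GAA ATG GAT TGA TGG CTT TGG GTG AGG — ATG at 4, stop TAG at 13 → 12 nt; ATG at 31, stop TGA at 37 → 9 nt.
Frame 2: GGA TGG AGA TCT AGG GCG CGA GAT GTG AAA TGG ATT GAT GGC TTT GGG TGA GGT — no ATG→stop ORF.
Frame 3: GAT GGA GAT CTA GGG CGC GAG ATG TGA AAT GGA TTG ATG GCT TTG GGT GAG GTG — ATG at 24, stop TGA at 27 → 6 nt.
Longest: frame 1, positions 4–15, 12 nt = 4 codons = 3 aa. → 3 amino acids.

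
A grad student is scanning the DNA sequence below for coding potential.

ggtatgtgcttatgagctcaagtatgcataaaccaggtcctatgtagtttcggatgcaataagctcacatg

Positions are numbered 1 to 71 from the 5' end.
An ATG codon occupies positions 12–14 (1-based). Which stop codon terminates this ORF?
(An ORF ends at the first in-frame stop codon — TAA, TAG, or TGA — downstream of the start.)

TAG

Codons from position 12: ATG (12–14), AGC (15–17), TCA (18–20), AGT (21–23), ATG (24–26), CAT (27–29), AAA (30–32), CCA (33–35), GGT (36–38), CCT (39–41), ATG (42–44), TAG (45–47).
The first in-frame stop codon is TAG.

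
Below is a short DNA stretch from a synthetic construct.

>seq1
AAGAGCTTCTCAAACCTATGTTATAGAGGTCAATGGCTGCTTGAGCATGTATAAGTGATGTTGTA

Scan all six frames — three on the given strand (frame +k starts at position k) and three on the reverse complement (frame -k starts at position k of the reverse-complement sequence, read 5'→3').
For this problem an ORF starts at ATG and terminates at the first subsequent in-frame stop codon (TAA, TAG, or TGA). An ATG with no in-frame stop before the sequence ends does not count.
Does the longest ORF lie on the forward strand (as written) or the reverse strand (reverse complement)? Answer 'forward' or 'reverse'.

reverse

Reverse complement (5'→3'): TACAACATCACTTATACATGCTCAAGCAGCCATTGACCTCTATAACATAGGTTTGAGAAGCTCTT
Frame +1: AAG AGC TTC TCA AAC CTA TGT TAT AGA GGT CAA TGG CTG CTT GAG CAT GTA TAA GTG ATG TTG — no ATG→stop ORF.
Frame +2: AGA GCT TCT CAA ACC TAT GTT ATA GAG GTC AAT GGC TGC TTG AGC ATG TAT AAG TGA TGT TGT — ATG at 47, stop TGA at 56 → 12 nt.
Frame +3: GAG CTT CTC AAA CCT ATG TTA TAG AGG TCA ATG GCT GCT TGA GCA TGT ATA AGT GAT GTT GTA — ATG at 18, stop TAG at 24 → 9 nt; ATG at 33, stop TGA at 42 → 12 nt.
Frame -1: TAC AAC ATC ACT TAT ACA TGC TCA AGC AGC CAT TGA CCT CTA TAA CAT AGG TTT GAG AAG CTC — no ATG→stop ORF.
Frame -2: ACA ACA TCA CTT ATA CAT GCT CAA GCA GCC ATT GAC CTC TAT AAC ATA GGT TTG AGA AGC TCT — no ATG→stop ORF.
Frame -3: CAA CAT CAC TTA TAC ATG CTC AAG CAG CCA TTG ACC TCT ATA ACA TAG GTT TGA GAA GCT CTT — ATG at 18, stop TAG at 48 → 33 nt.
Forward-strand max 12 nt; reverse-strand max 33 nt. The reverse strand has the longer ORF.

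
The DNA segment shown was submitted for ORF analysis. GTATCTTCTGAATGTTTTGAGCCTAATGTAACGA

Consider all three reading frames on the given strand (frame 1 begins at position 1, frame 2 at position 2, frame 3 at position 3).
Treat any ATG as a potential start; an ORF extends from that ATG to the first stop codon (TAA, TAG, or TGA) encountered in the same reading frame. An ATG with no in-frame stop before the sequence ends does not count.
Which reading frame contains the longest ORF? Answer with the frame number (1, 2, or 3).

Frame 1: GTA TCT TCT GAA TGT TTT GAG CCT AAT GTA ACG — no ATG→stop ORF.
Frame 2: TAT CTT CTG AAT GTT TTG AGC CTA ATG TAA CGA — ATG at 26, stop TAA at 29 → 6 nt.
Frame 3: ATC TTC TGA ATG TTT TGA GCC TAA TGT AAC — ATG at 12, stop TGA at 18 → 9 nt.
Longest ORF is 9 nt in frame 3 (positions 12–20).

3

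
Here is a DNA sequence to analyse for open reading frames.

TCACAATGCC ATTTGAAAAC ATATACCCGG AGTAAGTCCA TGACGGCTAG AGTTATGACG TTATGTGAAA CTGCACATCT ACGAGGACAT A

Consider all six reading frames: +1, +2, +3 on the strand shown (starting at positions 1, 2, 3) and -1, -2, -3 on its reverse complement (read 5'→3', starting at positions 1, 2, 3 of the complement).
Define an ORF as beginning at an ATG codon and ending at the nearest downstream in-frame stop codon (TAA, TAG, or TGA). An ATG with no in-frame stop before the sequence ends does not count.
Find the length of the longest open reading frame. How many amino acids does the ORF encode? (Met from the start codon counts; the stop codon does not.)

9

Reverse complement (5'→3'): TATGTCCTCGTAGATGTGCAGTTTCACATAACGTCATAACTCTAGCCGTCATGGACTTACTCCGGGTATATGTTTTCAAATGGCATTGTGA
Frame +1: TCA CAA TGC CAT TTG AAA ACA TAT ACC CGG AGT AAG TCC ATG ACG GCT AGA GTT ATG ACG TTA TGT GAA ACT GCA CAT CTA CGA GGA CAT — no ATG→stop ORF.
Frame +2: CAC AAT GCC ATT TGA AAA CAT ATA CCC GGA GTA AGT CCA TGA CGG CTA GAG TTA TGA CGT TAT GTG AAA CTG CAC ATC TAC GAG GAC ATA — no ATG→stop ORF.
Frame +3: ACA ATG CCA TTT GAA AAC ATA TAC CCG GAG TAA GTC CAT GAC GGC TAG AGT TAT GAC GTT ATG TGA AAC TGC ACA TCT ACG AGG ACA — ATG at 6, stop TAA at 33 → 30 nt; ATG at 63, stop TGA at 66 → 6 nt.
Frame -1: TAT GTC CTC GTA GAT GTG CAG TTT CAC ATA ACG TCA TAA CTC TAG CCG TCA TGG ACT TAC TCC GGG TAT ATG TTT TCA AAT GGC ATT GTG — no ATG→stop ORF.
Frame -2: ATG TCC TCG TAG ATG TGC AGT TTC ACA TAA CGT CAT AAC TCT AGC CGT CAT GGA CTT ACT CCG GGT ATA TGT TTT CAA ATG GCA TTG TGA — ATG at 2, stop TAG at 11 → 12 nt; ATG at 14, stop TAA at 29 → 18 nt; ATG at 80, stop TGA at 89 → 12 nt.
Frame -3: TGT CCT CGT AGA TGT GCA GTT TCA CAT AAC GTC ATA ACT CTA GCC GTC ATG GAC TTA CTC CGG GTA TAT GTT TTC AAA TGG CAT TGT — no ATG→stop ORF.
Longest: frame +3, positions 6–35, 30 nt = 10 codons = 9 aa. → 9 amino acids.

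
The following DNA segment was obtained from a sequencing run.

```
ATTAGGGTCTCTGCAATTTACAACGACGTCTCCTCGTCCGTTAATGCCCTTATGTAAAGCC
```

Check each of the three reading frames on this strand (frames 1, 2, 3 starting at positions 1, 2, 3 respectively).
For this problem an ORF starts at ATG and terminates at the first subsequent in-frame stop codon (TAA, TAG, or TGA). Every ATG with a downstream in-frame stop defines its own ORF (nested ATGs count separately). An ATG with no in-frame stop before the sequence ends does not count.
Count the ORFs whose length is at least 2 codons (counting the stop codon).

1

Frame 1: ATT AGG GTC TCT GCA ATT TAC AAC GAC GTC TCC TCG TCC GTT AAT GCC CTT ATG TAA AGC — ATG at 52, stop TAA at 55 → 6 nt.
Frame 2: TTA GGG TCT CTG CAA TTT ACA ACG ACG TCT CCT CGT CCG TTA ATG CCC TTA TGT AAA GCC — no ATG→stop ORF.
Frame 3: TAG GGT CTC TGC AAT TTA CAA CGA CGT CTC CTC GTC CGT TAA TGC CCT TAT GTA AAG — no ATG→stop ORF.
ORFs ≥ 2 codons: frame 1 52–57 (2 codons). Count = 1.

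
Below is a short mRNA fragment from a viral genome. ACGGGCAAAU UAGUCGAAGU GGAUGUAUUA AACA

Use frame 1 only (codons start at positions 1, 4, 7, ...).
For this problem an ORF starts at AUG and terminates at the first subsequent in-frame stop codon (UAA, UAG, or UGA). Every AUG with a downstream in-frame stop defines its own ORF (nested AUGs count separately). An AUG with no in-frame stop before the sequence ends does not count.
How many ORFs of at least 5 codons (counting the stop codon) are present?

Frame 1: ACG GGC AAA UUA GUC GAA GUG GAU GUA UUA AAC — no AUG→stop ORF.
No ORF reaches 5 codons. Count = 0.

0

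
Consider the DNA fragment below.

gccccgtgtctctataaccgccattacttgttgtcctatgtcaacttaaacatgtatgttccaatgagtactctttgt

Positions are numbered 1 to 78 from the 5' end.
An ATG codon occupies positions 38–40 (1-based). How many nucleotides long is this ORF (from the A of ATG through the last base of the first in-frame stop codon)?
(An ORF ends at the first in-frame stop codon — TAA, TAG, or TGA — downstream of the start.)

Codons from position 38: ATG (38–40), TCA (41–43), ACT (44–46), TAA (47–49).
TAA is the first in-frame stop; ORF spans 38–49, 12 nucleotides.

12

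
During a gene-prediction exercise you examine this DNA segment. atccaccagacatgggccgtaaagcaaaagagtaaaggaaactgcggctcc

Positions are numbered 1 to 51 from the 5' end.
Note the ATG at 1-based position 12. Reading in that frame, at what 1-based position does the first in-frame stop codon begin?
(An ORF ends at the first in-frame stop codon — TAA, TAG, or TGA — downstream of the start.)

33

Codons from position 12: ATG (12–14), GGC (15–17), CGT (18–20), AAA (21–23), GCA (24–26), AAA (27–29), GAG (30–32), TAA (33–35).
TAA is a stop codon; it begins at position 33.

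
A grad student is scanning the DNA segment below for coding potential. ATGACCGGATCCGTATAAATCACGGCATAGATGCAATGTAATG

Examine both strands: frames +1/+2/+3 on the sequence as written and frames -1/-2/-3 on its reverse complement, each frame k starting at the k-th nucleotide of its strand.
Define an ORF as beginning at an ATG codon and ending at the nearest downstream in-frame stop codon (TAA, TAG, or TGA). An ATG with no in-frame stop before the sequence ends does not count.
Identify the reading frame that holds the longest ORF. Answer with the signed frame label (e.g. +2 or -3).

Reverse complement (5'→3'): CATTACATTGCATCTATGCCGTGATTTATACGGATCCGGTCAT
Frame +1: ATG ACC GGA TCC GTA TAA ATC ACG GCA TAG ATG CAA TGT AAT — ATG at 1, stop TAA at 16 → 18 nt.
Frame +2: TGA CCG GAT CCG TAT AAA TCA CGG CAT AGA TGC AAT GTA ATG — no ATG→stop ORF.
Frame +3: GAC CGG ATC CGT ATA AAT CAC GGC ATA GAT GCA ATG TAA — ATG at 36, stop TAA at 39 → 6 nt.
Frame -1: CAT TAC ATT GCA TCT ATG CCG TGA TTT ATA CGG ATC CGG TCA — ATG at 16, stop TGA at 22 → 9 nt.
Frame -2: ATT ACA TTG CAT CTA TGC CGT GAT TTA TAC GGA TCC GGT CAT — no ATG→stop ORF.
Frame -3: TTA CAT TGC ATC TAT GCC GTG ATT TAT ACG GAT CCG GTC — no ATG→stop ORF.
Longest ORF is 18 nt in frame +1 (positions 1–18).

+1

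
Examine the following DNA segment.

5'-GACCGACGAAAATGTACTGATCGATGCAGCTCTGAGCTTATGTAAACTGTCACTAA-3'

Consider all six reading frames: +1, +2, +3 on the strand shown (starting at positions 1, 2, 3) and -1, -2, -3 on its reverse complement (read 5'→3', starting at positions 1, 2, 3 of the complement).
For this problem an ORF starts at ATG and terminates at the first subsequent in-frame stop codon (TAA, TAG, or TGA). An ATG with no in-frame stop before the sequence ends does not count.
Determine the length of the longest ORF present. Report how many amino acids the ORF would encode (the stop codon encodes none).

Reverse complement (5'→3'): TTAGTGACAGTTTACATAAGCTCAGAGCTGCATCGATCAGTACATTTTCGTCGGTC
Frame +1: GAC CGA CGA AAA TGT ACT GAT CGA TGC AGC TCT GAG CTT ATG TAA ACT GTC ACT — ATG at 40, stop TAA at 43 → 6 nt.
Frame +2: ACC GAC GAA AAT GTA CTG ATC GAT GCA GCT CTG AGC TTA TGT AAA CTG TCA CTA — no ATG→stop ORF.
Frame +3: CCG ACG AAA ATG TAC TGA TCG ATG CAG CTC TGA GCT TAT GTA AAC TGT CAC TAA — ATG at 12, stop TGA at 18 → 9 nt; ATG at 24, stop TGA at 33 → 12 nt.
Frame -1: TTA GTG ACA GTT TAC ATA AGC TCA GAG CTG CAT CGA TCA GTA CAT TTT CGT CGG — no ATG→stop ORF.
Frame -2: TAG TGA CAG TTT ACA TAA GCT CAG AGC TGC ATC GAT CAG TAC ATT TTC GTC GGT — no ATG→stop ORF.
Frame -3: AGT GAC AGT TTA CAT AAG CTC AGA GCT GCA TCG ATC AGT ACA TTT TCG TCG GTC — no ATG→stop ORF.
Longest: frame +3, positions 24–35, 12 nt = 4 codons = 3 aa. → 3 amino acids.

3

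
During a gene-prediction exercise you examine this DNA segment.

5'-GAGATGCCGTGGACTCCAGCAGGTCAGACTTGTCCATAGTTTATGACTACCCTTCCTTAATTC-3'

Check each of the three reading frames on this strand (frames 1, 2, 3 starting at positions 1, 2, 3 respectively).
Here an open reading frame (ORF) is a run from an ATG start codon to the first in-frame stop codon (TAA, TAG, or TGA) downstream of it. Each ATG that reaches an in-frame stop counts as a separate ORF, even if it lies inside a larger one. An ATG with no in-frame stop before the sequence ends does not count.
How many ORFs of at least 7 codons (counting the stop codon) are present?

1

Frame 1: GAG ATG CCG TGG ACT CCA GCA GGT CAG ACT TGT CCA TAG TTT ATG ACT ACC CTT CCT TAA TTC — ATG at 4, stop TAG at 37 → 36 nt; ATG at 43, stop TAA at 58 → 18 nt.
Frame 2: AGA TGC CGT GGA CTC CAG CAG GTC AGA CTT GTC CAT AGT TTA TGA CTA CCC TTC CTT AAT — no ATG→stop ORF.
Frame 3: GAT GCC GTG GAC TCC AGC AGG TCA GAC TTG TCC ATA GTT TAT GAC TAC CCT TCC TTA ATT — no ATG→stop ORF.
ORFs ≥ 7 codons: frame 1 4–39 (12 codons). Count = 1.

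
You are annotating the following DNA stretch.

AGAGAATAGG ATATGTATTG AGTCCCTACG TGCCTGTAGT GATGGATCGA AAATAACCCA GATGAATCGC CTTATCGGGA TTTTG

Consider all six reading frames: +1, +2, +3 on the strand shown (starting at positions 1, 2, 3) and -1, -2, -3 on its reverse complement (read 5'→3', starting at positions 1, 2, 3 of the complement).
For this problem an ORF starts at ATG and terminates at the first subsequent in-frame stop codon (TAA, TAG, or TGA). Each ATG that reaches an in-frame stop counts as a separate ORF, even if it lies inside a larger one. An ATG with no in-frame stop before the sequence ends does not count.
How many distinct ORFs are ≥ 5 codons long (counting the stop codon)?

1

Reverse complement (5'→3'): CAAAATCCCGATAAGGCGATTCATCTGGGTTATTTTCGATCCATCACTACAGGCACGTAGGGACTCAATACATATCCTATTCTCT
Frame +1: AGA GAA TAG GAT ATG TAT TGA GTC CCT ACG TGC CTG TAG TGA TGG ATC GAA AAT AAC CCA GAT GAA TCG CCT TAT CGG GAT TTT — ATG at 13, stop TGA at 19 → 9 nt.
Frame +2: GAG AAT AGG ATA TGT ATT GAG TCC CTA CGT GCC TGT AGT GAT GGA TCG AAA ATA ACC CAG ATG AAT CGC CTT ATC GGG ATT TTG — no ATG→stop ORF.
Frame +3: AGA ATA GGA TAT GTA TTG AGT CCC TAC GTG CCT GTA GTG ATG GAT CGA AAA TAA CCC AGA TGA ATC GCC TTA TCG GGA TTT — ATG at 42, stop TAA at 54 → 15 nt.
Frame -1: CAA AAT CCC GAT AAG GCG ATT CAT CTG GGT TAT TTT CGA TCC ATC ACT ACA GGC ACG TAG GGA CTC AAT ACA TAT CCT ATT CTC — no ATG→stop ORF.
Frame -2: AAA ATC CCG ATA AGG CGA TTC ATC TGG GTT ATT TTC GAT CCA TCA CTA CAG GCA CGT AGG GAC TCA ATA CAT ATC CTA TTC TCT — no ATG→stop ORF.
Frame -3: AAA TCC CGA TAA GGC GAT TCA TCT GGG TTA TTT TCG ATC CAT CAC TAC AGG CAC GTA GGG ACT CAA TAC ATA TCC TAT TCT — no ATG→stop ORF.
ORFs ≥ 5 codons: frame +3 42–56 (5 codons). Count = 1.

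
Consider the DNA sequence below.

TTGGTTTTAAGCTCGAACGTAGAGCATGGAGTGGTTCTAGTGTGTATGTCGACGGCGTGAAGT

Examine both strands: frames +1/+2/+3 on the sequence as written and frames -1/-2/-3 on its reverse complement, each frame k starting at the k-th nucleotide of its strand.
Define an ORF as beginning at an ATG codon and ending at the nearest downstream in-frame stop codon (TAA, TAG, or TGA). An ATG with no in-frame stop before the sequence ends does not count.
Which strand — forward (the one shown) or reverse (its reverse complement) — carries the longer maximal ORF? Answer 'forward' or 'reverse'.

Reverse complement (5'→3'): ACTTCACGCCGTCGACATACACACTAGAACCACTCCATGCTCTACGTTCGAGCTTAAAACCAA
Frame +1: TTG GTT TTA AGC TCG AAC GTA GAG CAT GGA GTG GTT CTA GTG TGT ATG TCG ACG GCG TGA AGT — ATG at 46, stop TGA at 58 → 15 nt.
Frame +2: TGG TTT TAA GCT CGA ACG TAG AGC ATG GAG TGG TTC TAG TGT GTA TGT CGA CGG CGT GAA — ATG at 26, stop TAG at 38 → 15 nt.
Frame +3: GGT TTT AAG CTC GAA CGT AGA GCA TGG AGT GGT TCT AGT GTG TAT GTC GAC GGC GTG AAG — no ATG→stop ORF.
Frame -1: ACT TCA CGC CGT CGA CAT ACA CAC TAG AAC CAC TCC ATG CTC TAC GTT CGA GCT TAA AAC CAA — ATG at 37, stop TAA at 55 → 21 nt.
Frame -2: CTT CAC GCC GTC GAC ATA CAC ACT AGA ACC ACT CCA TGC TCT ACG TTC GAG CTT AAA ACC — no ATG→stop ORF.
Frame -3: TTC ACG CCG TCG ACA TAC ACA CTA GAA CCA CTC CAT GCT CTA CGT TCG AGC TTA AAA CCA — no ATG→stop ORF.
Forward-strand max 15 nt; reverse-strand max 21 nt. The reverse strand has the longer ORF.

reverse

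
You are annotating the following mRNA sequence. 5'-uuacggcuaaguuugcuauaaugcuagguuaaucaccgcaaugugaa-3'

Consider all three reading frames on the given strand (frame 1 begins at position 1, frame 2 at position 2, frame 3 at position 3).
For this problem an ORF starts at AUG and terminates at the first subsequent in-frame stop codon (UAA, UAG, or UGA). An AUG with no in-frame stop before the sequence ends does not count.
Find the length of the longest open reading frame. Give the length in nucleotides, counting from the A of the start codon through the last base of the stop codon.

12

Frame 1: UUA CGG CUA AGU UUG CUA UAA UGC UAG GUU AAU CAC CGC AAU GUG — no AUG→stop ORF.
Frame 2: UAC GGC UAA GUU UGC UAU AAU GCU AGG UUA AUC ACC GCA AUG UGA — AUG at 41, stop UGA at 44 → 6 nt.
Frame 3: ACG GCU AAG UUU GCU AUA AUG CUA GGU UAA UCA CCG CAA UGU GAA — AUG at 21, stop UAA at 30 → 12 nt.
Longest: frame 3, positions 21–32, 12 nt = 4 codons = 3 aa. → 12 nucleotides.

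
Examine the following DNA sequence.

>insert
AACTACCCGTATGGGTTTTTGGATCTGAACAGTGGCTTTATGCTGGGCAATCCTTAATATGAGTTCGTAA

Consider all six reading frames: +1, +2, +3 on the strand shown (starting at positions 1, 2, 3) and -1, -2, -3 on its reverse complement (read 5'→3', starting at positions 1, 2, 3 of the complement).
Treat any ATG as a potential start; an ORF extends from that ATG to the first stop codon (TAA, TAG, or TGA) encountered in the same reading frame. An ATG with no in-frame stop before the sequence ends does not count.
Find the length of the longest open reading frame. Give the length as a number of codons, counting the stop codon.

Reverse complement (5'→3'): TTACGAACTCATATTAAGGATTGCCCAGCATAAAGCCACTGTTCAGATCCAAAAACCCATACGGGTAGTT
Frame +1: AAC TAC CCG TAT GGG TTT TTG GAT CTG AAC AGT GGC TTT ATG CTG GGC AAT CCT TAA TAT GAG TTC GTA — ATG at 40, stop TAA at 55 → 18 nt.
Frame +2: ACT ACC CGT ATG GGT TTT TGG ATC TGA ACA GTG GCT TTA TGC TGG GCA ATC CTT AAT ATG AGT TCG TAA — ATG at 11, stop TGA at 26 → 18 nt; ATG at 59, stop TAA at 68 → 12 nt.
Frame +3: CTA CCC GTA TGG GTT TTT GGA TCT GAA CAG TGG CTT TAT GCT GGG CAA TCC TTA ATA TGA GTT CGT — no ATG→stop ORF.
Frame -1: TTA CGA ACT CAT ATT AAG GAT TGC CCA GCA TAA AGC CAC TGT TCA GAT CCA AAA ACC CAT ACG GGT AGT — no ATG→stop ORF.
Frame -2: TAC GAA CTC ATA TTA AGG ATT GCC CAG CAT AAA GCC ACT GTT CAG ATC CAA AAA CCC ATA CGG GTA GTT — no ATG→stop ORF.
Frame -3: ACG AAC TCA TAT TAA GGA TTG CCC AGC ATA AAG CCA CTG TTC AGA TCC AAA AAC CCA TAC GGG TAG — no ATG→stop ORF.
Longest: frame +1, positions 40–57, 18 nt = 6 codons = 5 aa. → 6 codons.

6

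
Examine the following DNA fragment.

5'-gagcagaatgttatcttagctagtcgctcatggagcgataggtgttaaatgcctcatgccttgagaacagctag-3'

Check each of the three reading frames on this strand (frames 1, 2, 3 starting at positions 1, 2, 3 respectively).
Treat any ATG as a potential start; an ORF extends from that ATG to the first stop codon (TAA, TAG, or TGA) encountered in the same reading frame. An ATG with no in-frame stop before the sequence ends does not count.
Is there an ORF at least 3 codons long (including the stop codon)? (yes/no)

Frame 1: GAG CAG AAT GTT ATC TTA GCT AGT CGC TCA TGG AGC GAT AGG TGT TAA ATG CCT CAT GCC TTG AGA ACA GCT — no ATG→stop ORF.
Frame 2: AGC AGA ATG TTA TCT TAG CTA GTC GCT CAT GGA GCG ATA GGT GTT AAA TGC CTC ATG CCT TGA GAA CAG CTA — ATG at 8, stop TAG at 17 → 12 nt; ATG at 56, stop TGA at 62 → 9 nt.
Frame 3: GCA GAA TGT TAT CTT AGC TAG TCG CTC ATG GAG CGA TAG GTG TTA AAT GCC TCA TGC CTT GAG AAC AGC TAG — ATG at 30, stop TAG at 39 → 12 nt.
Frame 2 has an ORF of 4 codons (positions 8–19) ≥ 3, so yes.

yes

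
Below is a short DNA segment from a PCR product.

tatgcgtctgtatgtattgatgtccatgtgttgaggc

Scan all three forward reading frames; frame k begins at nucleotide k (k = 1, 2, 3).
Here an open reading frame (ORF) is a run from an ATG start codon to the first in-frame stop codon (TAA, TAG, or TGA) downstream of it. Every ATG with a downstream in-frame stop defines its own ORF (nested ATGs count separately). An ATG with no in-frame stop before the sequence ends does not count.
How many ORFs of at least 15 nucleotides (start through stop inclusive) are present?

Frame 1: TAT GCG TCT GTA TGT ATT GAT GTC CAT GTG TTG AGG — no ATG→stop ORF.
Frame 2: ATG CGT CTG TAT GTA TTG ATG TCC ATG TGT TGA GGC — ATG at 2, stop TGA at 32 → 33 nt; ATG at 20, stop TGA at 32 → 15 nt; ATG at 26, stop TGA at 32 → 9 nt.
Frame 3: TGC GTC TGT ATG TAT TGA TGT CCA TGT GTT GAG — ATG at 12, stop TGA at 18 → 9 nt.
ORFs ≥ 15 nucleotides: frame 2 2–34 (33 nucleotides), frame 2 20–34 (15 nucleotides). Count = 2.

2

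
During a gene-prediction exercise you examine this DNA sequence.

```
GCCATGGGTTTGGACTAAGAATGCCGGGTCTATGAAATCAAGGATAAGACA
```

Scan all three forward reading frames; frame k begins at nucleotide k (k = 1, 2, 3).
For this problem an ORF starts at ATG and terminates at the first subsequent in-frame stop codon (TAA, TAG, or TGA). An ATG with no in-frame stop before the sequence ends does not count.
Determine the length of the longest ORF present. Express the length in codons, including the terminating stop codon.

Frame 1: GCC ATG GGT TTG GAC TAA GAA TGC CGG GTC TAT GAA ATC AAG GAT AAG ACA — ATG at 4, stop TAA at 16 → 15 nt.
Frame 2: CCA TGG GTT TGG ACT AAG AAT GCC GGG TCT ATG AAA TCA AGG ATA AGA — no ATG→stop ORF.
Frame 3: CAT GGG TTT GGA CTA AGA ATG CCG GGT CTA TGA AAT CAA GGA TAA GAC — ATG at 21, stop TGA at 33 → 15 nt.
Longest: frame 1, positions 4–18, 15 nt = 5 codons = 4 aa. → 5 codons.

5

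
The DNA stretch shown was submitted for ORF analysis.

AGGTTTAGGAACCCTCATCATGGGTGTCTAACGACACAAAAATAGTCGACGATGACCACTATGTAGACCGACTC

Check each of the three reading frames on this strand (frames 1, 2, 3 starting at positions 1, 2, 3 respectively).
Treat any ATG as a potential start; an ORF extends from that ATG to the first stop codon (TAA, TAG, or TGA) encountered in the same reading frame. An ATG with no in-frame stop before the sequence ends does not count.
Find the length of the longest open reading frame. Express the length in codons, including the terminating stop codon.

Frame 1: AGG TTT AGG AAC CCT CAT CAT GGG TGT CTA ACG ACA CAA AAA TAG TCG ACG ATG ACC ACT ATG TAG ACC GAC — ATG at 52, stop TAG at 64 → 15 nt; ATG at 61, stop TAG at 64 → 6 nt.
Frame 2: GGT TTA GGA ACC CTC ATC ATG GGT GTC TAA CGA CAC AAA AAT AGT CGA CGA TGA CCA CTA TGT AGA CCG ACT — ATG at 20, stop TAA at 29 → 12 nt.
Frame 3: GTT TAG GAA CCC TCA TCA TGG GTG TCT AAC GAC ACA AAA ATA GTC GAC GAT GAC CAC TAT GTA GAC CGA CTC — no ATG→stop ORF.
Longest: frame 1, positions 52–66, 15 nt = 5 codons = 4 aa. → 5 codons.

5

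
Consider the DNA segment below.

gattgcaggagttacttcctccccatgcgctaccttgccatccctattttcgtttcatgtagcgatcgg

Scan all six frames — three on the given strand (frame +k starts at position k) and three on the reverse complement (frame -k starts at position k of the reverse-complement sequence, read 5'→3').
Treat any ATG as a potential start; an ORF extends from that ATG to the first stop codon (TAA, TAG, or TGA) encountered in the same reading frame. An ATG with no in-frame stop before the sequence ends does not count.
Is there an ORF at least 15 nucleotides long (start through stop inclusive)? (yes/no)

yes

Reverse complement (5'→3'): CCGATCGCTACATGAAACGAAAATAGGGATGGCAAGGTAGCGCATGGGGAGGAAGTAACTCCTGCAATC
Frame +1: GAT TGC AGG AGT TAC TTC CTC CCC ATG CGC TAC CTT GCC ATC CCT ATT TTC GTT TCA TGT AGC GAT CGG — no ATG→stop ORF.
Frame +2: ATT GCA GGA GTT ACT TCC TCC CCA TGC GCT ACC TTG CCA TCC CTA TTT TCG TTT CAT GTA GCG ATC — no ATG→stop ORF.
Frame +3: TTG CAG GAG TTA CTT CCT CCC CAT GCG CTA CCT TGC CAT CCC TAT TTT CGT TTC ATG TAG CGA TCG — ATG at 57, stop TAG at 60 → 6 nt.
Frame -1: CCG ATC GCT ACA TGA AAC GAA AAT AGG GAT GGC AAG GTA GCG CAT GGG GAG GAA GTA ACT CCT GCA ATC — no ATG→stop ORF.
Frame -2: CGA TCG CTA CAT GAA ACG AAA ATA GGG ATG GCA AGG TAG CGC ATG GGG AGG AAG TAA CTC CTG CAA — ATG at 29, stop TAG at 38 → 12 nt; ATG at 44, stop TAA at 56 → 15 nt.
Frame -3: GAT CGC TAC ATG AAA CGA AAA TAG GGA TGG CAA GGT AGC GCA TGG GGA GGA AGT AAC TCC TGC AAT — ATG at 12, stop TAG at 24 → 15 nt.
Frame -2 has an ORF of 15 nucleotides (positions 44–58) ≥ 15, so yes.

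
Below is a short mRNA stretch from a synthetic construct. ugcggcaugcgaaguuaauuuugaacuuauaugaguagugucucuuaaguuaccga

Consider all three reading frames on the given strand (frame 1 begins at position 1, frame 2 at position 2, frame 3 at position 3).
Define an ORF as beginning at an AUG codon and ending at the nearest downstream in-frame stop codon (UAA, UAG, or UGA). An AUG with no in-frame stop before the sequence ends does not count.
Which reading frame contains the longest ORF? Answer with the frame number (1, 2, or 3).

Frame 1: UGC GGC AUG CGA AGU UAA UUU UGA ACU UAU AUG AGU AGU GUC UCU UAA GUU ACC — AUG at 7, stop UAA at 16 → 12 nt; AUG at 31, stop UAA at 46 → 18 nt.
Frame 2: GCG GCA UGC GAA GUU AAU UUU GAA CUU AUA UGA GUA GUG UCU CUU AAG UUA CCG — no AUG→stop ORF.
Frame 3: CGG CAU GCG AAG UUA AUU UUG AAC UUA UAU GAG UAG UGU CUC UUA AGU UAC CGA — no AUG→stop ORF.
Longest ORF is 18 nt in frame 1 (positions 31–48).

1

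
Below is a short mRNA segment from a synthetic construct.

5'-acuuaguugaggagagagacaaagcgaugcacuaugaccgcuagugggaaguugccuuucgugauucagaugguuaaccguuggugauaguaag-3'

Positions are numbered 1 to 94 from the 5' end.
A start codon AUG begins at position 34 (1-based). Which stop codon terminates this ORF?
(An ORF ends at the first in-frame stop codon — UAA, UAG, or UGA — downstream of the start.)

UGA

Codons from position 34: AUG (34–36), ACC (37–39), GCU (40–42), AGU (43–45), GGG (46–48), AAG (49–51), UUG (52–54), CCU (55–57), UUC (58–60), GUG (61–63), AUU (64–66), CAG (67–69), AUG (70–72), GUU (73–75), AAC (76–78), CGU (79–81), UGG (82–84), UGA (85–87).
The first in-frame stop codon is UGA.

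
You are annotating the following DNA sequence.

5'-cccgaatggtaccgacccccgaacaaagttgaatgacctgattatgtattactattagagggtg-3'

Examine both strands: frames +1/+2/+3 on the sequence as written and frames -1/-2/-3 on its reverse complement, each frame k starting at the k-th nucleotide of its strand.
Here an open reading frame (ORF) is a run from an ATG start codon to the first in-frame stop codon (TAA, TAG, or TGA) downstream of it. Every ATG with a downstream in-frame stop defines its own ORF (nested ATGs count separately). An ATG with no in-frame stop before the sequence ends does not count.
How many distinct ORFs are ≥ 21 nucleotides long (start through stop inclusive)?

Reverse complement (5'→3'): CACCCTCTAATAGTAATACATAATCAGGTCATTCAACTTTGTTCGGGGGTCGGTACCATTCGGG
Frame +1: CCC GAA TGG TAC CGA CCC CCG AAC AAA GTT GAA TGA CCT GAT TAT GTA TTA CTA TTA GAG GGT — no ATG→stop ORF.
Frame +2: CCG AAT GGT ACC GAC CCC CGA ACA AAG TTG AAT GAC CTG ATT ATG TAT TAC TAT TAG AGG GTG — ATG at 44, stop TAG at 56 → 15 nt.
Frame +3: CGA ATG GTA CCG ACC CCC GAA CAA AGT TGA ATG ACC TGA TTA TGT ATT ACT ATT AGA GGG — ATG at 6, stop TGA at 30 → 27 nt; ATG at 33, stop TGA at 39 → 9 nt.
Frame -1: CAC CCT CTA ATA GTA ATA CAT AAT CAG GTC ATT CAA CTT TGT TCG GGG GTC GGT ACC ATT CGG — no ATG→stop ORF.
Frame -2: ACC CTC TAA TAG TAA TAC ATA ATC AGG TCA TTC AAC TTT GTT CGG GGG TCG GTA CCA TTC GGG — no ATG→stop ORF.
Frame -3: CCC TCT AAT AGT AAT ACA TAA TCA GGT CAT TCA ACT TTG TTC GGG GGT CGG TAC CAT TCG — no ATG→stop ORF.
ORFs ≥ 21 nucleotides: frame +3 6–32 (27 nucleotides). Count = 1.

1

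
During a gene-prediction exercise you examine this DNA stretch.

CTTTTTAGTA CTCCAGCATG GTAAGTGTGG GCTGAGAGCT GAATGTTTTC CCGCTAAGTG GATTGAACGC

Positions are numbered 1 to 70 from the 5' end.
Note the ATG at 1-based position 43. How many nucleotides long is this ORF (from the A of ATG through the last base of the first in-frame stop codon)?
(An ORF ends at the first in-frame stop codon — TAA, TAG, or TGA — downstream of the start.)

15

Codons from position 43: ATG (43–45), TTT (46–48), TCC (49–51), CGC (52–54), TAA (55–57).
TAA is the first in-frame stop; ORF spans 43–57, 15 nucleotides.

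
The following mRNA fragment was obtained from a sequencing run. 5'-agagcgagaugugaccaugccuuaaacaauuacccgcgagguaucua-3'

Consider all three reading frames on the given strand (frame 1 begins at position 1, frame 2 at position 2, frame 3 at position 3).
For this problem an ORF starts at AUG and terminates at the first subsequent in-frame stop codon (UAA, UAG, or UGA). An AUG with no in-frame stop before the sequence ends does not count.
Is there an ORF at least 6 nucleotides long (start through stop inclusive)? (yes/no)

Frame 1: AGA GCG AGA UGU GAC CAU GCC UUA AAC AAU UAC CCG CGA GGU AUC — no AUG→stop ORF.
Frame 2: GAG CGA GAU GUG ACC AUG CCU UAA ACA AUU ACC CGC GAG GUA UCU — AUG at 17, stop UAA at 23 → 9 nt.
Frame 3: AGC GAG AUG UGA CCA UGC CUU AAA CAA UUA CCC GCG AGG UAU CUA — AUG at 9, stop UGA at 12 → 6 nt.
Frame 2 has an ORF of 9 nucleotides (positions 17–25) ≥ 6, so yes.

yes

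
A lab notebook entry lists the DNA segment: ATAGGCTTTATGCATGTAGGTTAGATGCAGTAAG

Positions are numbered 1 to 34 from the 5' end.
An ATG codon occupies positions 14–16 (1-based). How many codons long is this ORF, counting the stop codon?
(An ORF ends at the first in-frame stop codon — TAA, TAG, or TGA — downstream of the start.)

2

Codons from position 14: ATG (14–16), TAG (17–19).
TAG is the first in-frame stop; that's 2 codons including the stop.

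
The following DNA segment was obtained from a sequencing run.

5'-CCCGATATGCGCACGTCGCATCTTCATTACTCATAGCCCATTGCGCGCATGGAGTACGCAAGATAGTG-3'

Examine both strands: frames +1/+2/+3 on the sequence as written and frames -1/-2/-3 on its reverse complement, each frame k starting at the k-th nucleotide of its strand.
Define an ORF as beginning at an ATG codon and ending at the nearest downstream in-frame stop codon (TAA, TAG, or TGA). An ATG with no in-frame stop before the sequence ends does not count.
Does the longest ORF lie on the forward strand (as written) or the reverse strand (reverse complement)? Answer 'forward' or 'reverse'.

Reverse complement (5'→3'): CACTATCTTGCGTACTCCATGCGCGCAATGGGCTATGAGTAATGAAGATGCGACGTGCGCATATCGGG
Frame +1: CCC GAT ATG CGC ACG TCG CAT CTT CAT TAC TCA TAG CCC ATT GCG CGC ATG GAG TAC GCA AGA TAG — ATG at 7, stop TAG at 34 → 30 nt; ATG at 49, stop TAG at 64 → 18 nt.
Frame +2: CCG ATA TGC GCA CGT CGC ATC TTC ATT ACT CAT AGC CCA TTG CGC GCA TGG AGT ACG CAA GAT AGT — no ATG→stop ORF.
Frame +3: CGA TAT GCG CAC GTC GCA TCT TCA TTA CTC ATA GCC CAT TGC GCG CAT GGA GTA CGC AAG ATA GTG — no ATG→stop ORF.
Frame -1: CAC TAT CTT GCG TAC TCC ATG CGC GCA ATG GGC TAT GAG TAA TGA AGA TGC GAC GTG CGC ATA TCG — ATG at 19, stop TAA at 40 → 24 nt; ATG at 28, stop TAA at 40 → 15 nt.
Frame -2: ACT ATC TTG CGT ACT CCA TGC GCG CAA TGG GCT ATG AGT AAT GAA GAT GCG ACG TGC GCA TAT CGG — no ATG→stop ORF.
Frame -3: CTA TCT TGC GTA CTC CAT GCG CGC AAT GGG CTA TGA GTA ATG AAG ATG CGA CGT GCG CAT ATC GGG — no ATG→stop ORF.
Forward-strand max 30 nt; reverse-strand max 24 nt. The forward strand has the longer ORF.

forward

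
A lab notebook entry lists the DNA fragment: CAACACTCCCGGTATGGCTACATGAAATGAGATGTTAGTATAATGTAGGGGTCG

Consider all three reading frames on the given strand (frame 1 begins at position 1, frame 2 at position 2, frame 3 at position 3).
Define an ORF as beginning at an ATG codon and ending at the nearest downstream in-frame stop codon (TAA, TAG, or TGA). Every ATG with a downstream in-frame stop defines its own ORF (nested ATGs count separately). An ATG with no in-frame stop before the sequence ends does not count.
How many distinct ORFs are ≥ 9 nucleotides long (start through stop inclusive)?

4

Frame 1: CAA CAC TCC CGG TAT GGC TAC ATG AAA TGA GAT GTT AGT ATA ATG TAG GGG TCG — ATG at 22, stop TGA at 28 → 9 nt; ATG at 43, stop TAG at 46 → 6 nt.
Frame 2: AAC ACT CCC GGT ATG GCT ACA TGA AAT GAG ATG TTA GTA TAA TGT AGG GGT — ATG at 14, stop TGA at 23 → 12 nt; ATG at 32, stop TAA at 41 → 12 nt.
Frame 3: ACA CTC CCG GTA TGG CTA CAT GAA ATG AGA TGT TAG TAT AAT GTA GGG GTC — ATG at 27, stop TAG at 36 → 12 nt.
ORFs ≥ 9 nucleotides: frame 1 22–30 (9 nucleotides), frame 2 14–25 (12 nucleotides), frame 2 32–43 (12 nucleotides), frame 3 27–38 (12 nucleotides). Count = 4.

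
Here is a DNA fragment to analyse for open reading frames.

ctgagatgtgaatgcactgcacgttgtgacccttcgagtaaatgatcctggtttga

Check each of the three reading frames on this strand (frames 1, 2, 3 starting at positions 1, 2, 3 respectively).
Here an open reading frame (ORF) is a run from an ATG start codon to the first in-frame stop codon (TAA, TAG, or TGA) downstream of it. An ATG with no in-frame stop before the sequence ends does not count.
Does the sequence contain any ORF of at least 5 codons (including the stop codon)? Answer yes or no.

Frame 1: CTG AGA TGT GAA TGC ACT GCA CGT TGT GAC CCT TCG AGT AAA TGA TCC TGG TTT — no ATG→stop ORF.
Frame 2: TGA GAT GTG AAT GCA CTG CAC GTT GTG ACC CTT CGA GTA AAT GAT CCT GGT TTG — no ATG→stop ORF.
Frame 3: GAG ATG TGA ATG CAC TGC ACG TTG TGA CCC TTC GAG TAA ATG ATC CTG GTT TGA — ATG at 6, stop TGA at 9 → 6 nt; ATG at 12, stop TGA at 27 → 18 nt; ATG at 42, stop TGA at 54 → 15 nt.
Frame 3 has an ORF of 6 codons (positions 12–29) ≥ 5, so yes.

yes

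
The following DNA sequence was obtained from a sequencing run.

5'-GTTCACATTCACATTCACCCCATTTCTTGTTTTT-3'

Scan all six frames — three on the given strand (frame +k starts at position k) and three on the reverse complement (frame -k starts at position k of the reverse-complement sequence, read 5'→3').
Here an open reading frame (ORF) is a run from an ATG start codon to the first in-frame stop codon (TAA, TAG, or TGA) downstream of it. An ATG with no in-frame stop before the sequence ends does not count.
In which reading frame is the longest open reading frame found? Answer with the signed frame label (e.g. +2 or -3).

-3

Reverse complement (5'→3'): AAAAACAAGAAATGGGGTGAATGTGAATGTGAAC
Frame +1: GTT CAC ATT CAC ATT CAC CCC ATT TCT TGT TTT — no ATG→stop ORF.
Frame +2: TTC ACA TTC ACA TTC ACC CCA TTT CTT GTT TTT — no ATG→stop ORF.
Frame +3: TCA CAT TCA CAT TCA CCC CAT TTC TTG TTT — no ATG→stop ORF.
Frame -1: AAA AAC AAG AAA TGG GGT GAA TGT GAA TGT GAA — no ATG→stop ORF.
Frame -2: AAA ACA AGA AAT GGG GTG AAT GTG AAT GTG AAC — no ATG→stop ORF.
Frame -3: AAA CAA GAA ATG GGG TGA ATG TGA ATG TGA — ATG at 12, stop TGA at 18 → 9 nt; ATG at 21, stop TGA at 24 → 6 nt; ATG at 27, stop TGA at 30 → 6 nt.
Longest ORF is 9 nt in frame -3 (positions 12–20).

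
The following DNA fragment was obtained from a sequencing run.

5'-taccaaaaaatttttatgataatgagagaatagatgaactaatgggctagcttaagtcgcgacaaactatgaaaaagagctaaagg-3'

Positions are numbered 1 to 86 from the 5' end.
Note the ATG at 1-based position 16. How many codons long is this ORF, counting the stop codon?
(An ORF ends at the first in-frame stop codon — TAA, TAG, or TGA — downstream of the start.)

6

Codons from position 16: ATG (16–18), ATA (19–21), ATG (22–24), AGA (25–27), GAA (28–30), TAG (31–33).
TAG is the first in-frame stop; that's 6 codons including the stop.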